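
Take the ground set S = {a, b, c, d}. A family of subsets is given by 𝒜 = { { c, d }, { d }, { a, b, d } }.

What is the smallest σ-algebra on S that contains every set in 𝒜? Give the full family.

Initial family (5 sets): { ∅, { d }, { c, d }, { a, b, d }, S }.
Pass 1 (3 new):
  { c }  = complement { a, b, d }
  { a, b }  = complement { c, d }
  { a, b, c }  = complement { d }
  — 8 sets.
Pass 2: closed — nothing new.

Hence σ(𝒜) has 8 members: { ∅, { c }, { d }, { a, b }, { c, d }, { a, b, c }, { a, b, d }, S }.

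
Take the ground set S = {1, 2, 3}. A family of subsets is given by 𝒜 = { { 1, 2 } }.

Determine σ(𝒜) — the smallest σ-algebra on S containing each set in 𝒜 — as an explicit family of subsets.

σ(𝒜) = { ∅, { 3 }, { 1, 2 }, S }

Trace:
Begin from { ∅, { 1, 2 }, S } (that is, 𝒜 plus ∅ and S).
Pass 1 (1 new):
  { 3 }  = { 1, 2 }ᶜ
  [4 total]
After Pass 2 the family is unchanged; done.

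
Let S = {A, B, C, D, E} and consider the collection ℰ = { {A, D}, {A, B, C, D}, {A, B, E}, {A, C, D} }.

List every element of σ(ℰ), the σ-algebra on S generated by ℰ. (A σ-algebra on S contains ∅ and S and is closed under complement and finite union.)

σ(ℰ) = { {}, {A}, {B}, {C}, {D}, {E}, {A, B}, {A, C}, {A, D}, {A, E}, {B, C}, {B, D}, {B, E}, {C, D}, {C, E}, {D, E}, {A, B, C}, {A, B, D}, {A, B, E}, {A, C, D}, {A, C, E}, {A, D, E}, {B, C, D}, {B, C, E}, {B, D, E}, {C, D, E}, {A, B, C, D}, {A, B, C, E}, {A, B, D, E}, {A, C, D, E}, {B, C, D, E}, S }

Trace:
Initial family (6 sets): { {}, {A, D}, {A, B, E}, {A, C, D}, {A, B, C, D}, S }.
Step 1 adds 5:
  {E}  = ᶜ of {A, B, C, D}
  {B, E}  = ᶜ of {A, C, D}
  {C, D}  = ᶜ of {A, B, E}
  {B, C, E}  = ᶜ of {A, D}
  {A, B, D, E}  = {A, B, E} ∪ {A, D}
  — 11 sets.
Step 2 adds 6:
  {C}  = ᶜ of {A, B, D, E}
  {A, D, E}  = {E} ∪ {A, D}
  {C, D, E}  = {C, D} ∪ {E}
  {A, B, C, E}  = {A, B, E} ∪ {B, C, E}
  {A, C, D, E}  = {E} ∪ {A, C, D}
  {B, C, D, E}  = {B, E} ∪ {C, D}
  — 17 sets.
Step 3: +6 →
  {A}  = ᶜ of {B, C, D, E}
  {B}  = ᶜ of {A, C, D, E}
  {D}  = ᶜ of {A, B, C, E}
  {A, B}  = ᶜ of {C, D, E}
  {B, C}  = ᶜ of {A, D, E}
  {C, E}  = {C} ∪ {E}
  — 23 sets.
Step 4 adds 9:
  {A, C}  = {C} ∪ {A}
  {A, E}  = {E} ∪ {A}
  {B, D}  = {B} ∪ {D}
  {D, E}  = {E} ∪ {D}
  {A, B, C}  = {A, B} ∪ {C}
  {A, B, D}  = ᶜ of {C, E}
  {A, C, E}  = {C, E} ∪ {A}
  {B, C, D}  = {C, D} ∪ {B}
  {B, D, E}  = {B, E} ∪ {D}
  — 32 sets.
Step 5: stable.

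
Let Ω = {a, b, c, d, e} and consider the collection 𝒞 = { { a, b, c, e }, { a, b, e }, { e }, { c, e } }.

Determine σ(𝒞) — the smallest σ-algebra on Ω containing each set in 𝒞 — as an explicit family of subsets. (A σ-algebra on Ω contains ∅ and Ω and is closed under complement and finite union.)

Seed the family with 𝒞 together with ∅ and Ω: { {  }, { e }, { c, e }, { a, b, e }, { a, b, c, e }, Ω }.
Iteration 1: +4 →
  { d }  = complement { a, b, c, e }
  { c, d }  = complement { a, b, e }
  { a, b, d }  = complement { c, e }
  { a, b, c, d }  = complement { e }
  (now 10)
Iteration 2: +3 →
  { d, e }  = { e } ∪ { d }
  { c, d, e }  = { c, d } ∪ { e }
  { a, b, d, e }  = { a, b, d } ∪ { e }
  (now 13)
Iteration 3: 3 new —
  { c }  = complement { a, b, d, e }
  { a, b }  = complement { c, d, e }
  { a, b, c }  = complement { d, e }
  (now 16)
Iteration 4: stable.

Therefore σ(𝒞) = { {  }, { c }, { d }, { e }, { a, b }, { c, d }, { c, e }, { d, e }, { a, b, c }, { a, b, d }, { a, b, e }, { c, d, e }, { a, b, c, d }, { a, b, c, e }, { a, b, d, e }, Ω } (|σ(𝒞)| = 16).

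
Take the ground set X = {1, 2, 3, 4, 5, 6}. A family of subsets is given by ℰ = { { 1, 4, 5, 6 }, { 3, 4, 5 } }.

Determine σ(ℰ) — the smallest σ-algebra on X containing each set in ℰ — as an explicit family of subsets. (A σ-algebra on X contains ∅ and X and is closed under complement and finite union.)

Begin from { {}, { 3, 4, 5 }, { 1, 4, 5, 6 }, X } (that is, ℰ plus ∅ and X).
Iteration 1 (3 new):
  { 2, 3 }  = { 1, 4, 5, 6 }ᶜ
  { 1, 2, 6 }  = { 3, 4, 5 }ᶜ
  { 1, 3, 4, 5, 6 }  = { 1, 4, 5, 6 } ∪ { 3, 4, 5 }
  [7 total]
Iteration 2 (4 new):
  { 2 }  = { 1, 3, 4, 5, 6 }ᶜ
  { 1, 2, 3, 6 }  = { 2, 3 } ∪ { 1, 2, 6 }
  { 2, 3, 4, 5 }  = { 3, 4, 5 } ∪ { 2, 3 }
  { 1, 2, 4, 5, 6 }  = { 1, 4, 5, 6 } ∪ { 1, 2, 6 }
  [11 total]
Iteration 3: 3 new —
  { 3 }  = { 1, 2, 4, 5, 6 }ᶜ
  { 1, 6 }  = { 2, 3, 4, 5 }ᶜ
  { 4, 5 }  = { 1, 2, 3, 6 }ᶜ
  [14 total]
Iteration 4. New:
  { 1, 3, 6 }  = { 3 } ∪ { 1, 6 }
  { 2, 4, 5 }  = { 4, 5 } ∪ { 2 }
  [16 total]
After Iteration 5 the family is unchanged; done.

Therefore σ(ℰ) = { {}, { 2 }, { 3 }, { 1, 6 }, { 2, 3 }, { 4, 5 }, { 1, 2, 6 }, { 1, 3, 6 }, { 2, 4, 5 }, { 3, 4, 5 }, { 1, 2, 3, 6 }, { 1, 4, 5, 6 }, { 2, 3, 4, 5 }, { 1, 2, 4, 5, 6 }, { 1, 3, 4, 5, 6 }, X } (|σ(ℰ)| = 16).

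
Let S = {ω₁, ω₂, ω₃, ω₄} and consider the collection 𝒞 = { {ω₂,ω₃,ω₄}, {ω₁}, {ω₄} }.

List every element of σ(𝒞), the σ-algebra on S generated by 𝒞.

Start: 𝒞 ∪ {∅, S} = { {}, {ω₁}, {ω₄}, {ω₂,ω₃,ω₄}, S }.
Pass 1 (2 new):
  {ω₁,ω₄}  = {ω₄} ∪ {ω₁}
  {ω₁,ω₂,ω₃}  = S∖{ω₄}
  [7 total]
Pass 2. New:
  {ω₂,ω₃}  = S∖{ω₁,ω₄}
  [8 total]
Pass 3 adds nothing — fixpoint reached.

σ(𝒞) = { {}, {ω₁}, {ω₄}, {ω₁,ω₄}, {ω₂,ω₃}, {ω₁,ω₂,ω₃}, {ω₂,ω₃,ω₄}, S }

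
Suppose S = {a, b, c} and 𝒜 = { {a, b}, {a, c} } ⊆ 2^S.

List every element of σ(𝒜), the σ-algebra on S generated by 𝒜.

σ(𝒜) (8 sets): { ∅, {a}, {b}, {c}, {a, b}, {a, c}, {b, c}, S }

Working:
Take S₀ = 𝒜 ∪ {∅, S} = { ∅, {a, b}, {a, c}, S }.
Iteration 1. New:
  {b}  = S∖{a, c}
  {c}  = S∖{a, b}
  — 6 sets.
Iteration 2: 1 new —
  {b, c}  = {c} ∪ {b}
  — 7 sets.
Iteration 3. New:
  {a}  = S∖{b, c}
  — 8 sets.
Iteration 4: already closed under ᶜ and ∪.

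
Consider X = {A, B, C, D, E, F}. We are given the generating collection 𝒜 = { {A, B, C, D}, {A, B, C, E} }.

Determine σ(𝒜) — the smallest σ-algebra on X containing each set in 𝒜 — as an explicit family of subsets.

Answer: σ(𝒜) = { ∅, {D}, {E}, {F}, {D, E}, {D, F}, {E, F}, {A, B, C}, {D, E, F}, {A, B, C, D}, {A, B, C, E}, {A, B, C, F}, {A, B, C, D, E}, {A, B, C, D, F}, {A, B, C, E, F}, X }

Working:
Seed the family with 𝒜 together with ∅ and X: { ∅, {A, B, C, D}, {A, B, C, E}, X }.
Iteration 1 adds 3:
  {D, F}  = ᶜ of {A, B, C, E}
  {E, F}  = ᶜ of {A, B, C, D}
  {A, B, C, D, E}  = {A, B, C, E} ∪ {A, B, C, D}
  |family| = 7
Iteration 2. New:
  {F}  = ᶜ of {A, B, C, D, E}
  {D, E, F}  = {E, F} ∪ {D, F}
  {A, B, C, D, F}  = {A, B, C, D} ∪ {D, F}
  {A, B, C, E, F}  = {E, F} ∪ {A, B, C, E}
  |family| = 11
Iteration 3: 3 new —
  {D}  = ᶜ of {A, B, C, E, F}
  {E}  = ᶜ of {A, B, C, D, F}
  {A, B, C}  = ᶜ of {D, E, F}
  |family| = 14
Iteration 4: +2 →
  {D, E}  = {D} ∪ {E}
  {A, B, C, F}  = {A, B, C} ∪ {F}
  |family| = 16
Iteration 5 adds nothing — fixpoint reached.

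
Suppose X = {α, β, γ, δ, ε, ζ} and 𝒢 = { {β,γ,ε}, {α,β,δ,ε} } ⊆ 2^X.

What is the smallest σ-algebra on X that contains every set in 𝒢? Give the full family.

|σ(𝒢)| = 16.  σ(𝒢) = { {}, {γ}, {ζ}, {α,δ}, {β,ε}, {γ,ζ}, {α,γ,δ}, {α,δ,ζ}, {β,γ,ε}, {β,ε,ζ}, {α,β,δ,ε}, {α,γ,δ,ζ}, {β,γ,ε,ζ}, {α,β,γ,δ,ε}, {α,β,δ,ε,ζ}, X }

Working:
Take S₀ = 𝒢 ∪ {∅, X} = { {}, {β,γ,ε}, {α,β,δ,ε}, X }.
Pass 1 (3 new):
  {γ,ζ}  = {α,β,δ,ε}ᶜ
  {α,δ,ζ}  = {β,γ,ε}ᶜ
  {α,β,γ,δ,ε}  = {β,γ,ε} ∪ {α,β,δ,ε}
  [7 total]
Pass 2 (4 new):
  {ζ}  = {α,β,γ,δ,ε}ᶜ
  {α,γ,δ,ζ}  = {γ,ζ} ∪ {α,δ,ζ}
  {β,γ,ε,ζ}  = {β,γ,ε} ∪ {γ,ζ}
  {α,β,δ,ε,ζ}  = {α,δ,ζ} ∪ {α,β,δ,ε}
  [11 total]
Pass 3 (3 new):
  {γ}  = {α,β,δ,ε,ζ}ᶜ
  {α,δ}  = {β,γ,ε,ζ}ᶜ
  {β,ε}  = {α,γ,δ,ζ}ᶜ
  [14 total]
Pass 4: 2 new —
  {α,γ,δ}  = {γ} ∪ {α,δ}
  {β,ε,ζ}  = {β,ε} ∪ {ζ}
  [16 total]
Pass 5 adds nothing — fixpoint reached.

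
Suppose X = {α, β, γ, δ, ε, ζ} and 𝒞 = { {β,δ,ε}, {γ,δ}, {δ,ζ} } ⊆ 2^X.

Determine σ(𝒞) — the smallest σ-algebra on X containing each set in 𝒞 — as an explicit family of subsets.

σ(𝒞) = { {}, {α}, {γ}, {δ}, {ζ}, {α,γ}, {α,δ}, {α,ζ}, {β,ε}, {γ,δ}, {γ,ζ}, {δ,ζ}, {α,β,ε}, {α,γ,δ}, {α,γ,ζ}, {α,δ,ζ}, {β,γ,ε}, {β,δ,ε}, {β,ε,ζ}, {γ,δ,ζ}, {α,β,γ,ε}, {α,β,δ,ε}, {α,β,ε,ζ}, {α,γ,δ,ζ}, {β,γ,δ,ε}, {β,γ,ε,ζ}, {β,δ,ε,ζ}, {α,β,γ,δ,ε}, {α,β,γ,ε,ζ}, {α,β,δ,ε,ζ}, {β,γ,δ,ε,ζ}, X }

Check:
Seed the family with 𝒞 together with ∅ and X: { {}, {γ,δ}, {δ,ζ}, {β,δ,ε}, X }.
Round 1. New:
  {α,γ,ζ}  = ᶜ of {β,δ,ε}
  {γ,δ,ζ}  = {γ,δ} ∪ {δ,ζ}
  {α,β,γ,ε}  = ᶜ of {δ,ζ}
  {α,β,ε,ζ}  = ᶜ of {γ,δ}
  {β,γ,δ,ε}  = {γ,δ} ∪ {β,δ,ε}
  {β,δ,ε,ζ}  = {δ,ζ} ∪ {β,δ,ε}
Round 2: 8 new —
  {α,γ}  = ᶜ of {β,δ,ε,ζ}
  {α,ζ}  = ᶜ of {β,γ,δ,ε}
  {α,β,ε}  = ᶜ of {γ,δ,ζ}
  {α,γ,δ,ζ}  = {γ,δ} ∪ {α,γ,ζ}
  {α,β,γ,δ,ε}  = {γ,δ} ∪ {α,β,γ,ε}
  {α,β,γ,ε,ζ}  = {α,γ,ζ} ∪ {α,β,γ,ε}
  {α,β,δ,ε,ζ}  = {β,δ,ε,ζ} ∪ {α,β,ε,ζ}
  {β,γ,δ,ε,ζ}  = {γ,δ} ∪ {β,δ,ε,ζ}
Round 3: +8 →
  {α}  = ᶜ of {β,γ,δ,ε,ζ}
  {γ}  = ᶜ of {α,β,δ,ε,ζ}
  {δ}  = ᶜ of {α,β,γ,ε,ζ}
  {ζ}  = ᶜ of {α,β,γ,δ,ε}
  {β,ε}  = ᶜ of {α,γ,δ,ζ}
  {α,γ,δ}  = {γ,δ} ∪ {α,γ}
  {α,δ,ζ}  = {α,ζ} ∪ {δ,ζ}
  {α,β,δ,ε}  = {β,δ,ε} ∪ {α,β,ε}
Round 4. New:
  {α,δ}  = {α} ∪ {δ}
  {γ,ζ}  = ᶜ of {α,β,δ,ε}
  {β,γ,ε}  = ᶜ of {α,δ,ζ}
  {β,ε,ζ}  = ᶜ of {α,γ,δ}
Round 5: +1 →
  {β,γ,ε,ζ}  = ᶜ of {α,δ}
Round 6 adds nothing — fixpoint reached.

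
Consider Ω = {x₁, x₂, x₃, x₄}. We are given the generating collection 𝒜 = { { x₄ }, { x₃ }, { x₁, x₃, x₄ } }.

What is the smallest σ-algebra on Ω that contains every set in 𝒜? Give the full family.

Answer: σ(𝒜) = { {  }, { x₁ }, { x₂ }, { x₃ }, { x₄ }, { x₁, x₂ }, { x₁, x₃ }, { x₁, x₄ }, { x₂, x₃ }, { x₂, x₄ }, { x₃, x₄ }, { x₁, x₂, x₃ }, { x₁, x₂, x₄ }, { x₁, x₃, x₄ }, { x₂, x₃, x₄ }, Ω }

Working:
Take S₀ = 𝒜 ∪ {∅, Ω} = { {  }, { x₃ }, { x₄ }, { x₁, x₃, x₄ }, Ω }.
Round 1 (4 new):
  { x₂ }  = { x₁, x₃, x₄ }ᶜ
  { x₃, x₄ }  = { x₃ } ∪ { x₄ }
  { x₁, x₂, x₃ }  = { x₄ }ᶜ
  { x₁, x₂, x₄ }  = { x₃ }ᶜ
  |family| = 9
Round 2. New:
  { x₁, x₂ }  = { x₃, x₄ }ᶜ
  { x₂, x₃ }  = { x₂ } ∪ { x₃ }
  { x₂, x₄ }  = { x₂ } ∪ { x₄ }
  { x₂, x₃, x₄ }  = { x₃, x₄ } ∪ { x₂ }
  |family| = 13
Round 3. New:
  { x₁ }  = { x₂, x₃, x₄ }ᶜ
  { x₁, x₃ }  = { x₂, x₄ }ᶜ
  { x₁, x₄ }  = { x₂, x₃ }ᶜ
  |family| = 16
Round 4: closed — nothing new.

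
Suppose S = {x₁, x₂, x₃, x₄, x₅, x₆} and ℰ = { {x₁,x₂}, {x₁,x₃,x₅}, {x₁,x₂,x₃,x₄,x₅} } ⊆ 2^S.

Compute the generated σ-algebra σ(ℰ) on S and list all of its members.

Seed the family with ℰ together with ∅ and S: { {}, {x₁,x₂}, {x₁,x₃,x₅}, {x₁,x₂,x₃,x₄,x₅}, S }.
Pass 1: 4 new —
  {x₆}  = {x₁,x₂,x₃,x₄,x₅}ᶜ
  {x₂,x₄,x₆}  = {x₁,x₃,x₅}ᶜ
  {x₁,x₂,x₃,x₅}  = {x₁,x₂} ∪ {x₁,x₃,x₅}
  {x₃,x₄,x₅,x₆}  = {x₁,x₂}ᶜ
  [9 total]
Pass 2 adds 7:
  {x₄,x₆}  = {x₁,x₂,x₃,x₅}ᶜ
  {x₁,x₂,x₆}  = {x₁,x₂} ∪ {x₆}
  {x₁,x₂,x₄,x₆}  = {x₂,x₄,x₆} ∪ {x₁,x₂}
  {x₁,x₃,x₅,x₆}  = {x₁,x₃,x₅} ∪ {x₆}
  {x₁,x₂,x₃,x₅,x₆}  = {x₆} ∪ {x₁,x₂,x₃,x₅}
  {x₁,x₃,x₄,x₅,x₆}  = {x₃,x₄,x₅,x₆} ∪ {x₁,x₃,x₅}
  {x₂,x₃,x₄,x₅,x₆}  = {x₂,x₄,x₆} ∪ {x₃,x₄,x₅,x₆}
  [16 total]
Pass 3 (6 new):
  {x₁}  = {x₂,x₃,x₄,x₅,x₆}ᶜ
  {x₂}  = {x₁,x₃,x₄,x₅,x₆}ᶜ
  {x₄}  = {x₁,x₂,x₃,x₅,x₆}ᶜ
  {x₂,x₄}  = {x₁,x₃,x₅,x₆}ᶜ
  {x₃,x₅}  = {x₁,x₂,x₄,x₆}ᶜ
  {x₃,x₄,x₅}  = {x₁,x₂,x₆}ᶜ
  [22 total]
Pass 4 (9 new):
  {x₁,x₄}  = {x₁} ∪ {x₄}
  {x₁,x₆}  = {x₁} ∪ {x₆}
  {x₂,x₆}  = {x₂} ∪ {x₆}
  {x₁,x₂,x₄}  = {x₁,x₂} ∪ {x₄}
  {x₁,x₄,x₆}  = {x₁} ∪ {x₄,x₆}
  {x₂,x₃,x₅}  = {x₂} ∪ {x₃,x₅}
  {x₃,x₅,x₆}  = {x₆} ∪ {x₃,x₅}
  {x₁,x₃,x₄,x₅}  = {x₃,x₄,x₅} ∪ {x₁}
  {x₂,x₃,x₄,x₅}  = {x₃,x₄,x₅} ∪ {x₂}
  [31 total]
Pass 5 adds 1:
  {x₂,x₃,x₅,x₆}  = {x₁,x₄}ᶜ
  [32 total]
After Pass 6 the family is unchanged; done.

Hence σ(ℰ) has 32 members: { {}, {x₁}, {x₂}, {x₄}, {x₆}, {x₁,x₂}, {x₁,x₄}, {x₁,x₆}, {x₂,x₄}, {x₂,x₆}, {x₃,x₅}, {x₄,x₆}, {x₁,x₂,x₄}, {x₁,x₂,x₆}, {x₁,x₃,x₅}, {x₁,x₄,x₆}, {x₂,x₃,x₅}, {x₂,x₄,x₆}, {x₃,x₄,x₅}, {x₃,x₅,x₆}, {x₁,x₂,x₃,x₅}, {x₁,x₂,x₄,x₆}, {x₁,x₃,x₄,x₅}, {x₁,x₃,x₅,x₆}, {x₂,x₃,x₄,x₅}, {x₂,x₃,x₅,x₆}, {x₃,x₄,x₅,x₆}, {x₁,x₂,x₃,x₄,x₅}, {x₁,x₂,x₃,x₅,x₆}, {x₁,x₃,x₄,x₅,x₆}, {x₂,x₃,x₄,x₅,x₆}, S }.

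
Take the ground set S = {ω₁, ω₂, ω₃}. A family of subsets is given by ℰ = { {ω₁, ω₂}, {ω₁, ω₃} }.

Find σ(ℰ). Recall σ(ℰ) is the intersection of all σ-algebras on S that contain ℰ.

σ(ℰ) (8 sets): { {}, {ω₁}, {ω₂}, {ω₃}, {ω₁, ω₂}, {ω₁, ω₃}, {ω₂, ω₃}, S }

Derivation:
Begin from { {}, {ω₁, ω₂}, {ω₁, ω₃}, S } (that is, ℰ plus ∅ and S).
Iteration 1. New:
  {ω₂}  = {ω₁, ω₃}ᶜ
  {ω₃}  = {ω₁, ω₂}ᶜ
  [6 total]
Iteration 2: 1 new —
  {ω₂, ω₃}  = {ω₃} ∪ {ω₂}
  [7 total]
Iteration 3. New:
  {ω₁}  = {ω₂, ω₃}ᶜ
  [8 total]
After Iteration 4 the family is unchanged; done.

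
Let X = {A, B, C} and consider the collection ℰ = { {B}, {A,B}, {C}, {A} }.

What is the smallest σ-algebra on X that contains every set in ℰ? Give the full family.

Seed the family with ℰ together with ∅ and X: { ∅, {A}, {B}, {C}, {A,B}, X }.
Round 1 (2 new):
  {A,C}  = X∖{B}
  {B,C}  = X∖{A}
Round 2: no new sets; the family is a σ-algebra.

Hence σ(ℰ) has 8 members: { ∅, {A}, {B}, {C}, {A,B}, {A,C}, {B,C}, X }.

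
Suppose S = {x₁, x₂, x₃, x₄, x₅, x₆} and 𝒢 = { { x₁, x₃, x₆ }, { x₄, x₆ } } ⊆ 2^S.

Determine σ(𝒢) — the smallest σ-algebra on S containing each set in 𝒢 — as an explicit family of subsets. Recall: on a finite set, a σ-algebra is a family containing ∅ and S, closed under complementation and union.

Take S₀ = 𝒢 ∪ {∅, S} = { {}, { x₄, x₆ }, { x₁, x₃, x₆ }, S }.
Step 1 (3 new):
  { x₂, x₄, x₅ }  = { x₁, x₃, x₆ }ᶜ
  { x₁, x₂, x₃, x₅ }  = { x₄, x₆ }ᶜ
  { x₁, x₃, x₄, x₆ }  = { x₁, x₃, x₆ } ∪ { x₄, x₆ }
  (now 7)
Step 2 adds 4:
  { x₂, x₅ }  = { x₁, x₃, x₄, x₆ }ᶜ
  { x₂, x₄, x₅, x₆ }  = { x₄, x₆ } ∪ { x₂, x₄, x₅ }
  { x₁, x₂, x₃, x₄, x₅ }  = { x₁, x₂, x₃, x₅ } ∪ { x₂, x₄, x₅ }
  { x₁, x₂, x₃, x₅, x₆ }  = { x₁, x₃, x₆ } ∪ { x₁, x₂, x₃, x₅ }
  (now 11)
Step 3 adds 3:
  { x₄ }  = { x₁, x₂, x₃, x₅, x₆ }ᶜ
  { x₆ }  = { x₁, x₂, x₃, x₄, x₅ }ᶜ
  { x₁, x₃ }  = { x₂, x₄, x₅, x₆ }ᶜ
  (now 14)
Step 4: 2 new —
  { x₁, x₃, x₄ }  = { x₁, x₃ } ∪ { x₄ }
  { x₂, x₅, x₆ }  = { x₂, x₅ } ∪ { x₆ }
  (now 16)
Step 5: already closed under ᶜ and ∪.

Therefore σ(𝒢) = { {}, { x₄ }, { x₆ }, { x₁, x₃ }, { x₂, x₅ }, { x₄, x₆ }, { x₁, x₃, x₄ }, { x₁, x₃, x₆ }, { x₂, x₄, x₅ }, { x₂, x₅, x₆ }, { x₁, x₂, x₃, x₅ }, { x₁, x₃, x₄, x₆ }, { x₂, x₄, x₅, x₆ }, { x₁, x₂, x₃, x₄, x₅ }, { x₁, x₂, x₃, x₅, x₆ }, S } (|σ(𝒢)| = 16).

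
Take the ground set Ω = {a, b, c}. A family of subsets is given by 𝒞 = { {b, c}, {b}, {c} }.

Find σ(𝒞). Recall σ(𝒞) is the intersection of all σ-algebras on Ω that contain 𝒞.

Seed the family with 𝒞 together with ∅ and Ω: { {}, {b}, {c}, {b, c}, Ω }.
Step 1. New:
  {a}  = ᶜ of {b, c}
  {a, b}  = ᶜ of {c}
  {a, c}  = ᶜ of {b}
  (now 8)
After Step 2 the family is unchanged; done.

Hence σ(𝒞) has 8 members: { {}, {a}, {b}, {c}, {a, b}, {a, c}, {b, c}, Ω }.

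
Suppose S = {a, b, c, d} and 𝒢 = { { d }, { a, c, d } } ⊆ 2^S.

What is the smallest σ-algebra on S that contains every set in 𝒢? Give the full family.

Initial family (4 sets): { {  }, { d }, { a, c, d }, S }.
Step 1 adds 2:
  { b }  = ᶜ of { a, c, d }
  { a, b, c }  = ᶜ of { d }
Step 2. New:
  { b, d }  = { d } ∪ { b }
Step 3 adds 1:
  { a, c }  = ᶜ of { b, d }
Step 4: already closed under ᶜ and ∪.

σ(𝒢) = { {  }, { b }, { d }, { a, c }, { b, d }, { a, b, c }, { a, c, d }, S }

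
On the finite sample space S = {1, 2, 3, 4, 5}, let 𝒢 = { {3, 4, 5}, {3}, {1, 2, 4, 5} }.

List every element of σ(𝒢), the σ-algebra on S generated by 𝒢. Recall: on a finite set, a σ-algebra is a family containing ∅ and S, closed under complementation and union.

σ(𝒢) = { ∅, {3}, {1, 2}, {4, 5}, {1, 2, 3}, {3, 4, 5}, {1, 2, 4, 5}, S }

Derivation:
Seed the family with 𝒢 together with ∅ and S: { ∅, {3}, {3, 4, 5}, {1, 2, 4, 5}, S }.
Iteration 1 adds 1:
  {1, 2}  = complement {3, 4, 5}
  (now 6)
Iteration 2 (1 new):
  {1, 2, 3}  = {3} ∪ {1, 2}
  (now 7)
Iteration 3: 1 new —
  {4, 5}  = complement {1, 2, 3}
  (now 8)
Iteration 4: already closed under ᶜ and ∪.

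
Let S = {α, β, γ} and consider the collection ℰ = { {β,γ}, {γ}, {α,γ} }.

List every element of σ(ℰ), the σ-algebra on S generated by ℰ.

|σ(ℰ)| = 8.  σ(ℰ) = { ∅, {α}, {β}, {γ}, {α,β}, {α,γ}, {β,γ}, S }

Derivation:
Seed the family with ℰ together with ∅ and S: { ∅, {γ}, {α,γ}, {β,γ}, S }.
Iteration 1. New:
  {α}  = S∖{β,γ}
  {β}  = S∖{α,γ}
  {α,β}  = S∖{γ}
  [8 total]
Iteration 2: already closed under ᶜ and ∪.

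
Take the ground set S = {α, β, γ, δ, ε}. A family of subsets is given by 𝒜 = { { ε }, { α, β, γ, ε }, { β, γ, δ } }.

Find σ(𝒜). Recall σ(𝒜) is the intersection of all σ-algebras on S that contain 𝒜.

Take S₀ = 𝒜 ∪ {∅, S} = { {  }, { ε }, { β, γ, δ }, { α, β, γ, ε }, S }.
Round 1 (4 new):
  { δ }  = ᶜ of { α, β, γ, ε }
  { α, ε }  = ᶜ of { β, γ, δ }
  { α, β, γ, δ }  = ᶜ of { ε }
  { β, γ, δ, ε }  = { β, γ, δ } ∪ { ε }
  (now 9)
Round 2. New:
  { α }  = ᶜ of { β, γ, δ, ε }
  { δ, ε }  = { ε } ∪ { δ }
  { α, δ, ε }  = { α, ε } ∪ { δ }
  (now 12)
Round 3 (3 new):
  { α, δ }  = { δ } ∪ { α }
  { β, γ }  = ᶜ of { α, δ, ε }
  { α, β, γ }  = ᶜ of { δ, ε }
  (now 15)
Round 4: +1 →
  { β, γ, ε }  = ᶜ of { α, δ }
  (now 16)
Round 5: closed — nothing new.

σ(𝒜) = { {  }, { α }, { δ }, { ε }, { α, δ }, { α, ε }, { β, γ }, { δ, ε }, { α, β, γ }, { α, δ, ε }, { β, γ, δ }, { β, γ, ε }, { α, β, γ, δ }, { α, β, γ, ε }, { β, γ, δ, ε }, S }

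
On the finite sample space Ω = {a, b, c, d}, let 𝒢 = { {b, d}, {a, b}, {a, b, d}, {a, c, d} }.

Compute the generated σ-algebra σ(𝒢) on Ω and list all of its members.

Initial family (6 sets): { {}, {a, b}, {b, d}, {a, b, d}, {a, c, d}, Ω }.
Pass 1: +4 →
  {b}  = ᶜ of {a, c, d}
  {c}  = ᶜ of {a, b, d}
  {a, c}  = ᶜ of {b, d}
  {c, d}  = ᶜ of {a, b}
Pass 2: +3 →
  {b, c}  = {b} ∪ {c}
  {a, b, c}  = {a, b} ∪ {c}
  {b, c, d}  = {c, d} ∪ {b}
Pass 3: 3 new —
  {a}  = ᶜ of {b, c, d}
  {d}  = ᶜ of {a, b, c}
  {a, d}  = ᶜ of {b, c}
Pass 4: no new sets; the family is a σ-algebra.

Therefore σ(𝒢) = { {}, {a}, {b}, {c}, {d}, {a, b}, {a, c}, {a, d}, {b, c}, {b, d}, {c, d}, {a, b, c}, {a, b, d}, {a, c, d}, {b, c, d}, Ω } (|σ(𝒢)| = 16).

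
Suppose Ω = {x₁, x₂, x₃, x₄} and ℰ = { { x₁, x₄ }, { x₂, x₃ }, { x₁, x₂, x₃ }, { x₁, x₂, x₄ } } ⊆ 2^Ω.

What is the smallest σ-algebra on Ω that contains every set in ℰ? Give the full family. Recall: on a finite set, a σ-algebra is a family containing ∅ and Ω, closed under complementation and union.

σ(ℰ) = { {  }, { x₁ }, { x₂ }, { x₃ }, { x₄ }, { x₁, x₂ }, { x₁, x₃ }, { x₁, x₄ }, { x₂, x₃ }, { x₂, x₄ }, { x₃, x₄ }, { x₁, x₂, x₃ }, { x₁, x₂, x₄ }, { x₁, x₃, x₄ }, { x₂, x₃, x₄ }, Ω }

Trace:
Start: ℰ ∪ {∅, Ω} = { {  }, { x₁, x₄ }, { x₂, x₃ }, { x₁, x₂, x₃ }, { x₁, x₂, x₄ }, Ω }.
Round 1: +2 →
  { x₃ }  = Ω∖{ x₁, x₂, x₄ }
  { x₄ }  = Ω∖{ x₁, x₂, x₃ }
  — 8 sets.
Round 2 adds 3:
  { x₃, x₄ }  = { x₄ } ∪ { x₃ }
  { x₁, x₃, x₄ }  = { x₃ } ∪ { x₁, x₄ }
  { x₂, x₃, x₄ }  = { x₄ } ∪ { x₂, x₃ }
  — 11 sets.
Round 3 adds 3:
  { x₁ }  = Ω∖{ x₂, x₃, x₄ }
  { x₂ }  = Ω∖{ x₁, x₃, x₄ }
  { x₁, x₂ }  = Ω∖{ x₃, x₄ }
  — 14 sets.
Round 4 adds 2:
  { x₁, x₃ }  = { x₃ } ∪ { x₁ }
  { x₂, x₄ }  = { x₄ } ∪ { x₂ }
  — 16 sets.
Round 5 adds nothing — fixpoint reached.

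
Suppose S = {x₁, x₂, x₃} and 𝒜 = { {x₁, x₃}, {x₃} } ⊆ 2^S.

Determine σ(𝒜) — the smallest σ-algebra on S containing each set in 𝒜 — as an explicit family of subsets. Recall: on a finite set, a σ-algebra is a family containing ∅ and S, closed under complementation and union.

Take S₀ = 𝒜 ∪ {∅, S} = { {}, {x₃}, {x₁, x₃}, S }.
Pass 1: +2 →
  {x₂}  = S∖{x₁, x₃}
  {x₁, x₂}  = S∖{x₃}
  [6 total]
Pass 2 (1 new):
  {x₂, x₃}  = {x₃} ∪ {x₂}
  [7 total]
Pass 3. New:
  {x₁}  = S∖{x₂, x₃}
  [8 total]
Pass 4: already closed under ᶜ and ∪.

Therefore σ(𝒜) = { {}, {x₁}, {x₂}, {x₃}, {x₁, x₂}, {x₁, x₃}, {x₂, x₃}, S } (|σ(𝒜)| = 8).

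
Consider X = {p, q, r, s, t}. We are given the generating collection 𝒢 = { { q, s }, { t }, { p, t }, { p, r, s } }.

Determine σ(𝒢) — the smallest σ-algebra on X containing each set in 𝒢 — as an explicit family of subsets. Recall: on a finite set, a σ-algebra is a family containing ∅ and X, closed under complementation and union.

|σ(𝒢)| = 32.  σ(𝒢) = { ∅, { p }, { q }, { r }, { s }, { t }, { p, q }, { p, r }, { p, s }, { p, t }, { q, r }, { q, s }, { q, t }, { r, s }, { r, t }, { s, t }, { p, q, r }, { p, q, s }, { p, q, t }, { p, r, s }, { p, r, t }, { p, s, t }, { q, r, s }, { q, r, t }, { q, s, t }, { r, s, t }, { p, q, r, s }, { p, q, r, t }, { p, q, s, t }, { p, r, s, t }, { q, r, s, t }, X }

Derivation:
Take S₀ = 𝒢 ∪ {∅, X} = { ∅, { t }, { p, t }, { q, s }, { p, r, s }, X }.
Pass 1 (7 new):
  { q, t }  = { p, r, s }ᶜ
  { p, r, t }  = { q, s }ᶜ
  { q, r, s }  = { p, t }ᶜ
  { q, s, t }  = { q, s } ∪ { t }
  { p, q, r, s }  = { t }ᶜ
  { p, q, s, t }  = { p, t } ∪ { q, s }
  { p, r, s, t }  = { p, r, s } ∪ { p, t }
  |family| = 13
Pass 2: 6 new —
  { q }  = { p, r, s, t }ᶜ
  { r }  = { p, q, s, t }ᶜ
  { p, r }  = { q, s, t }ᶜ
  { p, q, t }  = { q, t } ∪ { p, t }
  { p, q, r, t }  = { q, t } ∪ { p, r, t }
  { q, r, s, t }  = { q, t } ∪ { q, r, s }
  |family| = 19
Pass 3 adds 7:
  { p }  = { q, r, s, t }ᶜ
  { s }  = { p, q, r, t }ᶜ
  { q, r }  = { q } ∪ { r }
  { r, s }  = { p, q, t }ᶜ
  { r, t }  = { t } ∪ { r }
  { p, q, r }  = { q } ∪ { p, r }
  { q, r, t }  = { q, t } ∪ { r }
  |family| = 26
Pass 4. New:
  { p, q }  = { q } ∪ { p }
  { p, s }  = { q, r, t }ᶜ
  { s, t }  = { p, q, r }ᶜ
  { p, q, s }  = { r, t }ᶜ
  { p, s, t }  = { q, r }ᶜ
  { r, s, t }  = { r, s } ∪ { t }
  |family| = 32
Pass 5: stable.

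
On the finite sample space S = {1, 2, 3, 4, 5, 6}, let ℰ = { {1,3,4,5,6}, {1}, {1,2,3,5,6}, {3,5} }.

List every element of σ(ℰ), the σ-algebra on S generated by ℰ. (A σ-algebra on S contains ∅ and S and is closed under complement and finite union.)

Begin from { {}, {1}, {3,5}, {1,2,3,5,6}, {1,3,4,5,6}, S } (that is, ℰ plus ∅ and S).
Iteration 1 adds 5:
  {2}  = {1,3,4,5,6}ᶜ
  {4}  = {1,2,3,5,6}ᶜ
  {1,3,5}  = {3,5} ∪ {1}
  {1,2,4,6}  = {3,5}ᶜ
  {2,3,4,5,6}  = {1}ᶜ
  |family| = 11
Iteration 2. New:
  {1,2}  = {2} ∪ {1}
  {1,4}  = {4} ∪ {1}
  {2,4}  = {2} ∪ {4}
  {2,3,5}  = {2} ∪ {3,5}
  {2,4,6}  = {1,3,5}ᶜ
  {3,4,5}  = {4} ∪ {3,5}
  {1,2,3,5}  = {1,3,5} ∪ {2}
  {1,3,4,5}  = {1,3,5} ∪ {4}
  |family| = 19
Iteration 3 (10 new):
  {2,6}  = {1,3,4,5}ᶜ
  {4,6}  = {1,2,3,5}ᶜ
  {1,2,4}  = {2} ∪ {1,4}
  {1,2,6}  = {3,4,5}ᶜ
  {1,4,6}  = {2,3,5}ᶜ
  {1,3,5,6}  = {2,4}ᶜ
  {2,3,4,5}  = {3,4,5} ∪ {2}
  {2,3,5,6}  = {1,4}ᶜ
  {3,4,5,6}  = {1,2}ᶜ
  {1,2,3,4,5}  = {3,4,5} ∪ {1,2}
  |family| = 29
Iteration 4: 3 new —
  {6}  = {1,2,3,4,5}ᶜ
  {1,6}  = {2,3,4,5}ᶜ
  {3,5,6}  = {1,2,4}ᶜ
  |family| = 32
Iteration 5 adds nothing — fixpoint reached.

Therefore σ(ℰ) = { {}, {1}, {2}, {4}, {6}, {1,2}, {1,4}, {1,6}, {2,4}, {2,6}, {3,5}, {4,6}, {1,2,4}, {1,2,6}, {1,3,5}, {1,4,6}, {2,3,5}, {2,4,6}, {3,4,5}, {3,5,6}, {1,2,3,5}, {1,2,4,6}, {1,3,4,5}, {1,3,5,6}, {2,3,4,5}, {2,3,5,6}, {3,4,5,6}, {1,2,3,4,5}, {1,2,3,5,6}, {1,3,4,5,6}, {2,3,4,5,6}, S } (|σ(ℰ)| = 32).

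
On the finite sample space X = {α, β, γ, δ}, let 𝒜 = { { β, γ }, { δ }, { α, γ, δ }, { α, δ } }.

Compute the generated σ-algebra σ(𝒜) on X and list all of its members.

Initial family (6 sets): { ∅, { δ }, { α, δ }, { β, γ }, { α, γ, δ }, X }.
Round 1. New:
  { β }  = X∖{ α, γ, δ }
  { α, β, γ }  = X∖{ δ }
  { β, γ, δ }  = { β, γ } ∪ { δ }
  |family| = 9
Round 2: +3 →
  { α }  = X∖{ β, γ, δ }
  { β, δ }  = { β } ∪ { δ }
  { α, β, δ }  = { β } ∪ { α, δ }
  |family| = 12
Round 3: 3 new —
  { γ }  = X∖{ α, β, δ }
  { α, β }  = { β } ∪ { α }
  { α, γ }  = X∖{ β, δ }
  |family| = 15
Round 4: 1 new —
  { γ, δ }  = X∖{ α, β }
  |family| = 16
Round 5: stable.

|σ(𝒜)| = 16.  σ(𝒜) = { ∅, { α }, { β }, { γ }, { δ }, { α, β }, { α, γ }, { α, δ }, { β, γ }, { β, δ }, { γ, δ }, { α, β, γ }, { α, β, δ }, { α, γ, δ }, { β, γ, δ }, X }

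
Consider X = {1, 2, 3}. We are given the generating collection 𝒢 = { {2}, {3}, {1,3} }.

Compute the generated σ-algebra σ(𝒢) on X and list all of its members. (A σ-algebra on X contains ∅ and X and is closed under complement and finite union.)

Answer: σ(𝒢) = { {}, {1}, {2}, {3}, {1,2}, {1,3}, {2,3}, X }

Working:
Begin from { {}, {2}, {3}, {1,3}, X } (that is, 𝒢 plus ∅ and X).
Step 1 adds 2:
  {1,2}  = complement {3}
  {2,3}  = {3} ∪ {2}
Step 2 adds 1:
  {1}  = complement {2,3}
Step 3: stable.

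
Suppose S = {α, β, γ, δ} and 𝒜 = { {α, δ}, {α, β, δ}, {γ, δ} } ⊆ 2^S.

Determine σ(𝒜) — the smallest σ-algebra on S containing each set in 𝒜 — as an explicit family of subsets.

Start: 𝒜 ∪ {∅, S} = { ∅, {α, δ}, {γ, δ}, {α, β, δ}, S }.
Iteration 1: +4 →
  {γ}  = complement {α, β, δ}
  {α, β}  = complement {γ, δ}
  {β, γ}  = complement {α, δ}
  {α, γ, δ}  = {γ, δ} ∪ {α, δ}
Iteration 2: 3 new —
  {β}  = complement {α, γ, δ}
  {α, β, γ}  = {α, β} ∪ {γ}
  {β, γ, δ}  = {γ, δ} ∪ {β, γ}
Iteration 3: +2 →
  {α}  = complement {β, γ, δ}
  {δ}  = complement {α, β, γ}
Iteration 4: +2 →
  {α, γ}  = {γ} ∪ {α}
  {β, δ}  = {δ} ∪ {β}
Iteration 5 adds nothing — fixpoint reached.

Therefore σ(𝒜) = { ∅, {α}, {β}, {γ}, {δ}, {α, β}, {α, γ}, {α, δ}, {β, γ}, {β, δ}, {γ, δ}, {α, β, γ}, {α, β, δ}, {α, γ, δ}, {β, γ, δ}, S } (|σ(𝒜)| = 16).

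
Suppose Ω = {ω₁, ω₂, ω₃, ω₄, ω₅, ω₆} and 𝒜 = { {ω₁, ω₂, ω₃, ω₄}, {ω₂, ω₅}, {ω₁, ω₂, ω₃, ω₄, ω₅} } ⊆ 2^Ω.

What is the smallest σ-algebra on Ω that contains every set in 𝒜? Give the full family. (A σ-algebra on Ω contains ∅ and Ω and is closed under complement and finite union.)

σ(𝒜) (16 sets): { ∅, {ω₂}, {ω₅}, {ω₆}, {ω₂, ω₅}, {ω₂, ω₆}, {ω₅, ω₆}, {ω₁, ω₃, ω₄}, {ω₂, ω₅, ω₆}, {ω₁, ω₂, ω₃, ω₄}, {ω₁, ω₃, ω₄, ω₅}, {ω₁, ω₃, ω₄, ω₆}, {ω₁, ω₂, ω₃, ω₄, ω₅}, {ω₁, ω₂, ω₃, ω₄, ω₆}, {ω₁, ω₃, ω₄, ω₅, ω₆}, Ω }

Derivation:
Initial family (5 sets): { ∅, {ω₂, ω₅}, {ω₁, ω₂, ω₃, ω₄}, {ω₁, ω₂, ω₃, ω₄, ω₅}, Ω }.
Step 1: 3 new —
  {ω₆}  = Ω∖{ω₁, ω₂, ω₃, ω₄, ω₅}
  {ω₅, ω₆}  = Ω∖{ω₁, ω₂, ω₃, ω₄}
  {ω₁, ω₃, ω₄, ω₆}  = Ω∖{ω₂, ω₅}
  |family| = 8
Step 2. New:
  {ω₂, ω₅, ω₆}  = {ω₂, ω₅} ∪ {ω₅, ω₆}
  {ω₁, ω₂, ω₃, ω₄, ω₆}  = {ω₁, ω₂, ω₃, ω₄} ∪ {ω₁, ω₃, ω₄, ω₆}
  {ω₁, ω₃, ω₄, ω₅, ω₆}  = {ω₅, ω₆} ∪ {ω₁, ω₃, ω₄, ω₆}
  |family| = 11
Step 3 (3 new):
  {ω₂}  = Ω∖{ω₁, ω₃, ω₄, ω₅, ω₆}
  {ω₅}  = Ω∖{ω₁, ω₂, ω₃, ω₄, ω₆}
  {ω₁, ω₃, ω₄}  = Ω∖{ω₂, ω₅, ω₆}
  |family| = 14
Step 4: +2 →
  {ω₂, ω₆}  = {ω₂} ∪ {ω₆}
  {ω₁, ω₃, ω₄, ω₅}  = {ω₁, ω₃, ω₄} ∪ {ω₅}
  |family| = 16
Step 5: stable.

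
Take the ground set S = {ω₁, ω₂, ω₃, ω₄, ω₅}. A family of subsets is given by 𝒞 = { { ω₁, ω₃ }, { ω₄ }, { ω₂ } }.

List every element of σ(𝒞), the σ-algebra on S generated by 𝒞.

Start: 𝒞 ∪ {∅, S} = { {}, { ω₂ }, { ω₄ }, { ω₁, ω₃ }, S }.
Iteration 1: 6 new —
  { ω₂, ω₄ }  = { ω₄ } ∪ { ω₂ }
  { ω₁, ω₂, ω₃ }  = { ω₁, ω₃ } ∪ { ω₂ }
  { ω₁, ω₃, ω₄ }  = { ω₁, ω₃ } ∪ { ω₄ }
  { ω₂, ω₄, ω₅ }  = S∖{ ω₁, ω₃ }
  { ω₁, ω₂, ω₃, ω₅ }  = S∖{ ω₄ }
  { ω₁, ω₃, ω₄, ω₅ }  = S∖{ ω₂ }
  [11 total]
Iteration 2 (4 new):
  { ω₂, ω₅ }  = S∖{ ω₁, ω₃, ω₄ }
  { ω₄, ω₅ }  = S∖{ ω₁, ω₂, ω₃ }
  { ω₁, ω₃, ω₅ }  = S∖{ ω₂, ω₄ }
  { ω₁, ω₂, ω₃, ω₄ }  = { ω₁, ω₂, ω₃ } ∪ { ω₁, ω₃, ω₄ }
  [15 total]
Iteration 3. New:
  { ω₅ }  = S∖{ ω₁, ω₂, ω₃, ω₄ }
  [16 total]
Iteration 4: closed — nothing new.

σ(𝒞) = { {}, { ω₂ }, { ω₄ }, { ω₅ }, { ω₁, ω₃ }, { ω₂, ω₄ }, { ω₂, ω₅ }, { ω₄, ω₅ }, { ω₁, ω₂, ω₃ }, { ω₁, ω₃, ω₄ }, { ω₁, ω₃, ω₅ }, { ω₂, ω₄, ω₅ }, { ω₁, ω₂, ω₃, ω₄ }, { ω₁, ω₂, ω₃, ω₅ }, { ω₁, ω₃, ω₄, ω₅ }, S }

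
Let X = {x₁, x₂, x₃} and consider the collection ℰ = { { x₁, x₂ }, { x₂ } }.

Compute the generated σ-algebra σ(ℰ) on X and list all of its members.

σ(ℰ) = { {  }, { x₁ }, { x₂ }, { x₃ }, { x₁, x₂ }, { x₁, x₃ }, { x₂, x₃ }, X }

Derivation:
Seed the family with ℰ together with ∅ and X: { {  }, { x₂ }, { x₁, x₂ }, X }.
Iteration 1: +2 →
  { x₃ }  = ᶜ of { x₁, x₂ }
  { x₁, x₃ }  = ᶜ of { x₂ }
  — 6 sets.
Iteration 2 adds 1:
  { x₂, x₃ }  = { x₃ } ∪ { x₂ }
  — 7 sets.
Iteration 3. New:
  { x₁ }  = ᶜ of { x₂, x₃ }
  — 8 sets.
Iteration 4 adds nothing — fixpoint reached.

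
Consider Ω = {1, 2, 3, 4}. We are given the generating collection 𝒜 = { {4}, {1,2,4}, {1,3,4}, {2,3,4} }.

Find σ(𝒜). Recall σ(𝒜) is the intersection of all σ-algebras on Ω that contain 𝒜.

Answer: σ(𝒜) = { {}, {1}, {2}, {3}, {4}, {1,2}, {1,3}, {1,4}, {2,3}, {2,4}, {3,4}, {1,2,3}, {1,2,4}, {1,3,4}, {2,3,4}, Ω }

Check:
Start: 𝒜 ∪ {∅, Ω} = { {}, {4}, {1,2,4}, {1,3,4}, {2,3,4}, Ω }.
Iteration 1 adds 4:
  {1}  = Ω∖{2,3,4}
  {2}  = Ω∖{1,3,4}
  {3}  = Ω∖{1,2,4}
  {1,2,3}  = Ω∖{4}
  |family| = 10
Iteration 2. New:
  {1,2}  = {2} ∪ {1}
  {1,3}  = {3} ∪ {1}
  {1,4}  = {4} ∪ {1}
  {2,3}  = {2} ∪ {3}
  {2,4}  = {2} ∪ {4}
  {3,4}  = {3} ∪ {4}
  |family| = 16
Iteration 3: closed — nothing new.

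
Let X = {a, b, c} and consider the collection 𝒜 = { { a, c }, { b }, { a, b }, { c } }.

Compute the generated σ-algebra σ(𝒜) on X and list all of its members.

Answer: σ(𝒜) = { ∅, { a }, { b }, { c }, { a, b }, { a, c }, { b, c }, X }

Check:
Start: 𝒜 ∪ {∅, X} = { ∅, { b }, { c }, { a, b }, { a, c }, X }.
Iteration 1: 1 new —
  { b, c }  = { c } ∪ { b }
  [7 total]
Iteration 2. New:
  { a }  = complement { b, c }
  [8 total]
Iteration 3: stable.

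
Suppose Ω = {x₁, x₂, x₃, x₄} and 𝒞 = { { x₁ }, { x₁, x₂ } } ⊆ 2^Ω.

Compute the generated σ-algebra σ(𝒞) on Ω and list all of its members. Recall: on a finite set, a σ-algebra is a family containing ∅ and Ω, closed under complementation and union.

Take S₀ = 𝒞 ∪ {∅, Ω} = { {}, { x₁ }, { x₁, x₂ }, Ω }.
Round 1 adds 2:
  { x₃, x₄ }  = complement { x₁, x₂ }
  { x₂, x₃, x₄ }  = complement { x₁ }
  |family| = 6
Round 2 (1 new):
  { x₁, x₃, x₄ }  = { x₃, x₄ } ∪ { x₁ }
  |family| = 7
Round 3 adds 1:
  { x₂ }  = complement { x₁, x₃, x₄ }
  |family| = 8
Round 4: closed — nothing new.

Therefore σ(𝒞) = { {}, { x₁ }, { x₂ }, { x₁, x₂ }, { x₃, x₄ }, { x₁, x₃, x₄ }, { x₂, x₃, x₄ }, Ω } (|σ(𝒞)| = 8).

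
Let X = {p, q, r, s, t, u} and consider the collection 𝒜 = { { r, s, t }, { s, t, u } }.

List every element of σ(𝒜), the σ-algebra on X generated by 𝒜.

Initial family (4 sets): { {}, { r, s, t }, { s, t, u }, X }.
Step 1: +3 →
  { p, q, r }  = { s, t, u }ᶜ
  { p, q, u }  = { r, s, t }ᶜ
  { r, s, t, u }  = { r, s, t } ∪ { s, t, u }
  [7 total]
Step 2: +4 →
  { p, q }  = { r, s, t, u }ᶜ
  { p, q, r, u }  = { p, q, r } ∪ { p, q, u }
  { p, q, r, s, t }  = { r, s, t } ∪ { p, q, r }
  { p, q, s, t, u }  = { p, q, u } ∪ { s, t, u }
  [11 total]
Step 3: 3 new —
  { r }  = { p, q, s, t, u }ᶜ
  { u }  = { p, q, r, s, t }ᶜ
  { s, t }  = { p, q, r, u }ᶜ
  [14 total]
Step 4 (2 new):
  { r, u }  = { r } ∪ { u }
  { p, q, s, t }  = { s, t } ∪ { p, q }
  [16 total]
Step 5: already closed under ᶜ and ∪.

Hence σ(𝒜) has 16 members: { {}, { r }, { u }, { p, q }, { r, u }, { s, t }, { p, q, r }, { p, q, u }, { r, s, t }, { s, t, u }, { p, q, r, u }, { p, q, s, t }, { r, s, t, u }, { p, q, r, s, t }, { p, q, s, t, u }, X }.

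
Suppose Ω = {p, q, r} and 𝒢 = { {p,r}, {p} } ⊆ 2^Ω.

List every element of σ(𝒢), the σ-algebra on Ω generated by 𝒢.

|σ(𝒢)| = 8.  σ(𝒢) = { {}, {p}, {q}, {r}, {p,q}, {p,r}, {q,r}, Ω }

Trace:
Initial family (4 sets): { {}, {p}, {p,r}, Ω }.
Iteration 1. New:
  {q}  = Ω∖{p,r}
  {q,r}  = Ω∖{p}
  [6 total]
Iteration 2 adds 1:
  {p,q}  = {q} ∪ {p}
  [7 total]
Iteration 3. New:
  {r}  = Ω∖{p,q}
  [8 total]
Iteration 4: no new sets; the family is a σ-algebra.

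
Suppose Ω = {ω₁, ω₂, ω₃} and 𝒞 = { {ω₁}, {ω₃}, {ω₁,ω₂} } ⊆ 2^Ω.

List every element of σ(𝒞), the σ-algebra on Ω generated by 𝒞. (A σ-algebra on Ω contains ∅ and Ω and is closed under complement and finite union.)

σ(𝒞) = { {}, {ω₁}, {ω₂}, {ω₃}, {ω₁,ω₂}, {ω₁,ω₃}, {ω₂,ω₃}, Ω }

Check:
Begin from { {}, {ω₁}, {ω₃}, {ω₁,ω₂}, Ω } (that is, 𝒞 plus ∅ and Ω).
Round 1 (2 new):
  {ω₁,ω₃}  = {ω₃} ∪ {ω₁}
  {ω₂,ω₃}  = complement {ω₁}
  [7 total]
Round 2 adds 1:
  {ω₂}  = complement {ω₁,ω₃}
  [8 total]
Round 3: closed — nothing new.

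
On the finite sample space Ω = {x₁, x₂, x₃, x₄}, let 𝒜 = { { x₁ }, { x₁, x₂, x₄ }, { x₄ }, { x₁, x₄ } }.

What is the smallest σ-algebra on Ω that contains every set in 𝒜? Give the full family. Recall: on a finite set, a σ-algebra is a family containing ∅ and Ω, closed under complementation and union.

|σ(𝒜)| = 16.  σ(𝒜) = { ∅, { x₁ }, { x₂ }, { x₃ }, { x₄ }, { x₁, x₂ }, { x₁, x₃ }, { x₁, x₄ }, { x₂, x₃ }, { x₂, x₄ }, { x₃, x₄ }, { x₁, x₂, x₃ }, { x₁, x₂, x₄ }, { x₁, x₃, x₄ }, { x₂, x₃, x₄ }, Ω }

Working:
Begin from { ∅, { x₁ }, { x₄ }, { x₁, x₄ }, { x₁, x₂, x₄ }, Ω } (that is, 𝒜 plus ∅ and Ω).
Round 1 (4 new):
  { x₃ }  = complement { x₁, x₂, x₄ }
  { x₂, x₃ }  = complement { x₁, x₄ }
  { x₁, x₂, x₃ }  = complement { x₄ }
  { x₂, x₃, x₄ }  = complement { x₁ }
  [10 total]
Round 2 adds 3:
  { x₁, x₃ }  = { x₃ } ∪ { x₁ }
  { x₃, x₄ }  = { x₃ } ∪ { x₄ }
  { x₁, x₃, x₄ }  = { x₃ } ∪ { x₁, x₄ }
  [13 total]
Round 3: 3 new —
  { x₂ }  = complement { x₁, x₃, x₄ }
  { x₁, x₂ }  = complement { x₃, x₄ }
  { x₂, x₄ }  = complement { x₁, x₃ }
  [16 total]
Round 4: closed — nothing new.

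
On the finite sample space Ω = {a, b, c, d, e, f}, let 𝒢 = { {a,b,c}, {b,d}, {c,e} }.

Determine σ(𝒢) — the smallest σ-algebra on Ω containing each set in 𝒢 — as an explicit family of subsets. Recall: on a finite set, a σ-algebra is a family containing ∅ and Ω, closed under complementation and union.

σ(𝒢) (64 sets): { {}, {a}, {b}, {c}, {d}, {e}, {f}, {a,b}, {a,c}, {a,d}, {a,e}, {a,f}, {b,c}, {b,d}, {b,e}, {b,f}, {c,d}, {c,e}, {c,f}, {d,e}, {d,f}, {e,f}, {a,b,c}, {a,b,d}, {a,b,e}, {a,b,f}, {a,c,d}, {a,c,e}, {a,c,f}, {a,d,e}, {a,d,f}, {a,e,f}, {b,c,d}, {b,c,e}, {b,c,f}, {b,d,e}, {b,d,f}, {b,e,f}, {c,d,e}, {c,d,f}, {c,e,f}, {d,e,f}, {a,b,c,d}, {a,b,c,e}, {a,b,c,f}, {a,b,d,e}, {a,b,d,f}, {a,b,e,f}, {a,c,d,e}, {a,c,d,f}, {a,c,e,f}, {a,d,e,f}, {b,c,d,e}, {b,c,d,f}, {b,c,e,f}, {b,d,e,f}, {c,d,e,f}, {a,b,c,d,e}, {a,b,c,d,f}, {a,b,c,e,f}, {a,b,d,e,f}, {a,c,d,e,f}, {b,c,d,e,f}, Ω }

Working:
Initial family (5 sets): { {}, {b,d}, {c,e}, {a,b,c}, Ω }.
Step 1 adds 6:
  {d,e,f}  = Ω∖{a,b,c}
  {a,b,c,d}  = {a,b,c} ∪ {b,d}
  {a,b,c,e}  = {a,b,c} ∪ {c,e}
  {a,b,d,f}  = Ω∖{c,e}
  {a,c,e,f}  = Ω∖{b,d}
  {b,c,d,e}  = {c,e} ∪ {b,d}
  |family| = 11
Step 2. New:
  {a,f}  = Ω∖{b,c,d,e}
  {d,f}  = Ω∖{a,b,c,e}
  {e,f}  = Ω∖{a,b,c,d}
  {b,d,e,f}  = {d,e,f} ∪ {b,d}
  {c,d,e,f}  = {c,e} ∪ {d,e,f}
  {a,b,c,d,e}  = {a,b,c} ∪ {b,c,d,e}
  {a,b,c,d,f}  = {a,b,c} ∪ {a,b,d,f}
  {a,b,c,e,f}  = {a,c,e,f} ∪ {a,b,c}
  {a,b,d,e,f}  = {a,b,d,f} ∪ {d,e,f}
  {a,c,d,e,f}  = {a,c,e,f} ∪ {d,e,f}
  {b,c,d,e,f}  = {b,c,d,e} ∪ {d,e,f}
  |family| = 22
Step 3: +14 →
  {a}  = Ω∖{b,c,d,e,f}
  {b}  = Ω∖{a,c,d,e,f}
  {c}  = Ω∖{a,b,d,e,f}
  {d}  = Ω∖{a,b,c,e,f}
  {e}  = Ω∖{a,b,c,d,f}
  {f}  = Ω∖{a,b,c,d,e}
  {a,b}  = Ω∖{c,d,e,f}
  {a,c}  = Ω∖{b,d,e,f}
  {a,d,f}  = {a,f} ∪ {d,f}
  {a,e,f}  = {e,f} ∪ {a,f}
  {b,d,f}  = {d,f} ∪ {b,d}
  {c,e,f}  = {e,f} ∪ {c,e}
  {a,b,c,f}  = {a,f} ∪ {a,b,c}
  {a,d,e,f}  = {a,f} ∪ {d,e,f}
  |family| = 36
Step 4 adds 24:
  {a,d}  = {a} ∪ {d}
  {a,e}  = {a} ∪ {e}
  {b,c}  = Ω∖{a,d,e,f}
  {b,e}  = {b} ∪ {e}
  {b,f}  = {b} ∪ {f}
  {c,d}  = {c} ∪ {d}
  {c,f}  = {f} ∪ {c}
  {d,e}  = Ω∖{a,b,c,f}
  {a,b,d}  = Ω∖{c,e,f}
  {a,b,e}  = {a,b} ∪ {e}
  {a,b,f}  = {a,b} ∪ {a,f}
  {a,c,d}  = {a,c} ∪ {d}
  {a,c,e}  = Ω∖{b,d,f}
  {a,c,f}  = {a,f} ∪ {c}
  {b,c,d}  = Ω∖{a,e,f}
  {b,c,e}  = Ω∖{a,d,f}
  {b,d,e}  = {e} ∪ {b,d}
  {b,e,f}  = {e,f} ∪ {b}
  {c,d,e}  = {c,e} ∪ {d}
  {c,d,f}  = {c} ∪ {d,f}
  {a,b,e,f}  = {e,f} ∪ {a,b}
  {a,c,d,f}  = {a,d,f} ∪ {c}
  {b,c,d,f}  = {b,d,f} ∪ {c}
  {b,c,e,f}  = {b} ∪ {c,e,f}
  |family| = 60
Step 5 adds 4:
  {a,d,e}  = {d,e} ∪ {a,d}
  {b,c,f}  = {b} ∪ {c,f}
  {a,b,d,e}  = Ω∖{c,f}
  {a,c,d,e}  = Ω∖{b,f}
  |family| = 64
Step 6: closed — nothing new.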